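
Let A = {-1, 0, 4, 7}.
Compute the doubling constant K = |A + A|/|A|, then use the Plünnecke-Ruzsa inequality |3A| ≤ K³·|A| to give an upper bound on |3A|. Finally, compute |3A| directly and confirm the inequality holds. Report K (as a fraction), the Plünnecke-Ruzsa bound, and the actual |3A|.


|A| = 4.
Step 1: Compute A + A by enumerating all 16 pairs.
A + A = {-2, -1, 0, 3, 4, 6, 7, 8, 11, 14}, so |A + A| = 10.
Step 2: Doubling constant K = |A + A|/|A| = 10/4 = 10/4 ≈ 2.5000.
Step 3: Plünnecke-Ruzsa gives |3A| ≤ K³·|A| = (2.5000)³ · 4 ≈ 62.5000.
Step 4: Compute 3A = A + A + A directly by enumerating all triples (a,b,c) ∈ A³; |3A| = 19.
Step 5: Check 19 ≤ 62.5000? Yes ✓.

K = 10/4, Plünnecke-Ruzsa bound K³|A| ≈ 62.5000, |3A| = 19, inequality holds.


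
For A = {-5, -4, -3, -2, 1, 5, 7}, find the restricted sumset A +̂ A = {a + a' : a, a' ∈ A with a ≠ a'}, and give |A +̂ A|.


Restricted sumset: A +̂ A = {a + a' : a ∈ A, a' ∈ A, a ≠ a'}.
Equivalently, take A + A and drop any sum 2a that is achievable ONLY as a + a for a ∈ A (i.e. sums representable only with equal summands).
Enumerate pairs (a, a') with a < a' (symmetric, so each unordered pair gives one sum; this covers all a ≠ a'):
  -5 + -4 = -9
  -5 + -3 = -8
  -5 + -2 = -7
  -5 + 1 = -4
  -5 + 5 = 0
  -5 + 7 = 2
  -4 + -3 = -7
  -4 + -2 = -6
  -4 + 1 = -3
  -4 + 5 = 1
  -4 + 7 = 3
  -3 + -2 = -5
  -3 + 1 = -2
  -3 + 5 = 2
  -3 + 7 = 4
  -2 + 1 = -1
  -2 + 5 = 3
  -2 + 7 = 5
  1 + 5 = 6
  1 + 7 = 8
  5 + 7 = 12
Collected distinct sums: {-9, -8, -7, -6, -5, -4, -3, -2, -1, 0, 1, 2, 3, 4, 5, 6, 8, 12}
|A +̂ A| = 18
(Reference bound: |A +̂ A| ≥ 2|A| - 3 for |A| ≥ 2, with |A| = 7 giving ≥ 11.)

|A +̂ A| = 18


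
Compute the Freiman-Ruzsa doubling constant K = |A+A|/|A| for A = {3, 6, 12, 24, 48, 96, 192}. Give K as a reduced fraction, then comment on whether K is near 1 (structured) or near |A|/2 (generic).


|A| = 7.
Compute A + A by enumerating all 49 pairs.
A + A = {6, 9, 12, 15, 18, 24, 27, 30, 36, 48, 51, 54, 60, 72, 96, 99, 102, 108, 120, 144, 192, 195, 198, 204, 216, 240, 288, 384}, so |A + A| = 28.
K = |A + A| / |A| = 28/7 = 4/1 ≈ 4.0000.
Reference: AP of size 7 gives K = 13/7 ≈ 1.8571; a fully generic set of size 7 gives K ≈ 4.0000.

|A| = 7, |A + A| = 28, K = 28/7 = 4/1.


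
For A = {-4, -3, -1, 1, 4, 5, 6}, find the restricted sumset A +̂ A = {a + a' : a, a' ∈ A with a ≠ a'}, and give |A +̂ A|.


Restricted sumset: A +̂ A = {a + a' : a ∈ A, a' ∈ A, a ≠ a'}.
Equivalently, take A + A and drop any sum 2a that is achievable ONLY as a + a for a ∈ A (i.e. sums representable only with equal summands).
Enumerate pairs (a, a') with a < a' (symmetric, so each unordered pair gives one sum; this covers all a ≠ a'):
  -4 + -3 = -7
  -4 + -1 = -5
  -4 + 1 = -3
  -4 + 4 = 0
  -4 + 5 = 1
  -4 + 6 = 2
  -3 + -1 = -4
  -3 + 1 = -2
  -3 + 4 = 1
  -3 + 5 = 2
  -3 + 6 = 3
  -1 + 1 = 0
  -1 + 4 = 3
  -1 + 5 = 4
  -1 + 6 = 5
  1 + 4 = 5
  1 + 5 = 6
  1 + 6 = 7
  4 + 5 = 9
  4 + 6 = 10
  5 + 6 = 11
Collected distinct sums: {-7, -5, -4, -3, -2, 0, 1, 2, 3, 4, 5, 6, 7, 9, 10, 11}
|A +̂ A| = 16
(Reference bound: |A +̂ A| ≥ 2|A| - 3 for |A| ≥ 2, with |A| = 7 giving ≥ 11.)

|A +̂ A| = 16


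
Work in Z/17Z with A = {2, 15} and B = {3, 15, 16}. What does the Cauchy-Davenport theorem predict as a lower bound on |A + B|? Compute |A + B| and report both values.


Cauchy-Davenport: |A + B| ≥ min(p, |A| + |B| - 1) for A, B nonempty in Z/pZ.
|A| = 2, |B| = 3, p = 17.
CD lower bound = min(17, 2 + 3 - 1) = min(17, 4) = 4.
Compute A + B mod 17 directly:
a = 2: 2+3=5, 2+15=0, 2+16=1
a = 15: 15+3=1, 15+15=13, 15+16=14
A + B = {0, 1, 5, 13, 14}, so |A + B| = 5.
Verify: 5 ≥ 4? Yes ✓.

CD lower bound = 4, actual |A + B| = 5.


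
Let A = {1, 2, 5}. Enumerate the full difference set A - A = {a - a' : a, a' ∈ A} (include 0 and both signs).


A - A = {a - a' : a, a' ∈ A}.
Compute a - a' for each ordered pair (a, a'):
a = 1: 1-1=0, 1-2=-1, 1-5=-4
a = 2: 2-1=1, 2-2=0, 2-5=-3
a = 5: 5-1=4, 5-2=3, 5-5=0
Collecting distinct values (and noting 0 appears from a-a):
A - A = {-4, -3, -1, 0, 1, 3, 4}
|A - A| = 7

A - A = {-4, -3, -1, 0, 1, 3, 4}


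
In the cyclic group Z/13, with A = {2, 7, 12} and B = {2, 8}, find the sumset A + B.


Work in Z/13Z: reduce every sum a + b modulo 13.
Enumerate all 6 pairs:
a = 2: 2+2=4, 2+8=10
a = 7: 7+2=9, 7+8=2
a = 12: 12+2=1, 12+8=7
Distinct residues collected: {1, 2, 4, 7, 9, 10}
|A + B| = 6 (out of 13 total residues).

A + B = {1, 2, 4, 7, 9, 10}


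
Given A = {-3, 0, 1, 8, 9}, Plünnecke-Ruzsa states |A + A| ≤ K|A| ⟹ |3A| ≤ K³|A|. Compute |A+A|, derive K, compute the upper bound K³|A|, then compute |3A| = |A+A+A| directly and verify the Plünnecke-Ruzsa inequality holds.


|A| = 5.
Step 1: Compute A + A by enumerating all 25 pairs.
A + A = {-6, -3, -2, 0, 1, 2, 5, 6, 8, 9, 10, 16, 17, 18}, so |A + A| = 14.
Step 2: Doubling constant K = |A + A|/|A| = 14/5 = 14/5 ≈ 2.8000.
Step 3: Plünnecke-Ruzsa gives |3A| ≤ K³·|A| = (2.8000)³ · 5 ≈ 109.7600.
Step 4: Compute 3A = A + A + A directly by enumerating all triples (a,b,c) ∈ A³; |3A| = 28.
Step 5: Check 28 ≤ 109.7600? Yes ✓.

K = 14/5, Plünnecke-Ruzsa bound K³|A| ≈ 109.7600, |3A| = 28, inequality holds.


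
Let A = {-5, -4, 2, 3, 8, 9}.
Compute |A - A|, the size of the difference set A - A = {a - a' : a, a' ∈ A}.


A - A = {a - a' : a, a' ∈ A}; |A| = 6.
Bounds: 2|A|-1 ≤ |A - A| ≤ |A|² - |A| + 1, i.e. 11 ≤ |A - A| ≤ 31.
Note: 0 ∈ A - A always (from a - a). The set is symmetric: if d ∈ A - A then -d ∈ A - A.
Enumerate nonzero differences d = a - a' with a > a' (then include -d):
Positive differences: {1, 5, 6, 7, 8, 12, 13, 14}
Full difference set: {0} ∪ (positive diffs) ∪ (negative diffs).
|A - A| = 1 + 2·8 = 17 (matches direct enumeration: 17).

|A - A| = 17


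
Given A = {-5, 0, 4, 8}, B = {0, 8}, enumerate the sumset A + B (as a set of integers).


A + B = {a + b : a ∈ A, b ∈ B}.
Enumerate all |A|·|B| = 4·2 = 8 pairs (a, b) and collect distinct sums.
a = -5: -5+0=-5, -5+8=3
a = 0: 0+0=0, 0+8=8
a = 4: 4+0=4, 4+8=12
a = 8: 8+0=8, 8+8=16
Collecting distinct sums: A + B = {-5, 0, 3, 4, 8, 12, 16}
|A + B| = 7

A + B = {-5, 0, 3, 4, 8, 12, 16}


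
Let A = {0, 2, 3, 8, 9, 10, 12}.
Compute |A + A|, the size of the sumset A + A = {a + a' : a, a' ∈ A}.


A + A = {a + a' : a, a' ∈ A}; |A| = 7.
General bounds: 2|A| - 1 ≤ |A + A| ≤ |A|(|A|+1)/2, i.e. 13 ≤ |A + A| ≤ 28.
Lower bound 2|A|-1 is attained iff A is an arithmetic progression.
Enumerate sums a + a' for a ≤ a' (symmetric, so this suffices):
a = 0: 0+0=0, 0+2=2, 0+3=3, 0+8=8, 0+9=9, 0+10=10, 0+12=12
a = 2: 2+2=4, 2+3=5, 2+8=10, 2+9=11, 2+10=12, 2+12=14
a = 3: 3+3=6, 3+8=11, 3+9=12, 3+10=13, 3+12=15
a = 8: 8+8=16, 8+9=17, 8+10=18, 8+12=20
a = 9: 9+9=18, 9+10=19, 9+12=21
a = 10: 10+10=20, 10+12=22
a = 12: 12+12=24
Distinct sums: {0, 2, 3, 4, 5, 6, 8, 9, 10, 11, 12, 13, 14, 15, 16, 17, 18, 19, 20, 21, 22, 24}
|A + A| = 22

|A + A| = 22


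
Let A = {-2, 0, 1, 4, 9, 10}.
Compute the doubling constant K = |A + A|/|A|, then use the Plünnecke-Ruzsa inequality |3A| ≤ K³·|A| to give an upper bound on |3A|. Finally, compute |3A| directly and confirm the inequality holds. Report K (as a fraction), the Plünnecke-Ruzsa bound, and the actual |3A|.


|A| = 6.
Step 1: Compute A + A by enumerating all 36 pairs.
A + A = {-4, -2, -1, 0, 1, 2, 4, 5, 7, 8, 9, 10, 11, 13, 14, 18, 19, 20}, so |A + A| = 18.
Step 2: Doubling constant K = |A + A|/|A| = 18/6 = 18/6 ≈ 3.0000.
Step 3: Plünnecke-Ruzsa gives |3A| ≤ K³·|A| = (3.0000)³ · 6 ≈ 162.0000.
Step 4: Compute 3A = A + A + A directly by enumerating all triples (a,b,c) ∈ A³; |3A| = 34.
Step 5: Check 34 ≤ 162.0000? Yes ✓.

K = 18/6, Plünnecke-Ruzsa bound K³|A| ≈ 162.0000, |3A| = 34, inequality holds.


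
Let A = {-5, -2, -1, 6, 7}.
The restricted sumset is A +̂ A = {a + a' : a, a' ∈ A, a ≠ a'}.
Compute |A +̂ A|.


Restricted sumset: A +̂ A = {a + a' : a ∈ A, a' ∈ A, a ≠ a'}.
Equivalently, take A + A and drop any sum 2a that is achievable ONLY as a + a for a ∈ A (i.e. sums representable only with equal summands).
Enumerate pairs (a, a') with a < a' (symmetric, so each unordered pair gives one sum; this covers all a ≠ a'):
  -5 + -2 = -7
  -5 + -1 = -6
  -5 + 6 = 1
  -5 + 7 = 2
  -2 + -1 = -3
  -2 + 6 = 4
  -2 + 7 = 5
  -1 + 6 = 5
  -1 + 7 = 6
  6 + 7 = 13
Collected distinct sums: {-7, -6, -3, 1, 2, 4, 5, 6, 13}
|A +̂ A| = 9
(Reference bound: |A +̂ A| ≥ 2|A| - 3 for |A| ≥ 2, with |A| = 5 giving ≥ 7.)

|A +̂ A| = 9


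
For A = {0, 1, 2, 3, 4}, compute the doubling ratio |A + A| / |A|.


|A| = 5.
Compute A + A by enumerating all 25 pairs.
A + A = {0, 1, 2, 3, 4, 5, 6, 7, 8}, so |A + A| = 9.
K = |A + A| / |A| = 9/5 (already in lowest terms) ≈ 1.8000.
Reference: AP of size 5 gives K = 9/5 ≈ 1.8000; a fully generic set of size 5 gives K ≈ 3.0000.

|A| = 5, |A + A| = 9, K = 9/5.


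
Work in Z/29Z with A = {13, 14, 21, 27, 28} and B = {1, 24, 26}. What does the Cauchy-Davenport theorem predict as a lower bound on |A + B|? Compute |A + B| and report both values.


Cauchy-Davenport: |A + B| ≥ min(p, |A| + |B| - 1) for A, B nonempty in Z/pZ.
|A| = 5, |B| = 3, p = 29.
CD lower bound = min(29, 5 + 3 - 1) = min(29, 7) = 7.
Compute A + B mod 29 directly:
a = 13: 13+1=14, 13+24=8, 13+26=10
a = 14: 14+1=15, 14+24=9, 14+26=11
a = 21: 21+1=22, 21+24=16, 21+26=18
a = 27: 27+1=28, 27+24=22, 27+26=24
a = 28: 28+1=0, 28+24=23, 28+26=25
A + B = {0, 8, 9, 10, 11, 14, 15, 16, 18, 22, 23, 24, 25, 28}, so |A + B| = 14.
Verify: 14 ≥ 7? Yes ✓.

CD lower bound = 7, actual |A + B| = 14.


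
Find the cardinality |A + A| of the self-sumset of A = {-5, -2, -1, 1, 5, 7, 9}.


A + A = {a + a' : a, a' ∈ A}; |A| = 7.
General bounds: 2|A| - 1 ≤ |A + A| ≤ |A|(|A|+1)/2, i.e. 13 ≤ |A + A| ≤ 28.
Lower bound 2|A|-1 is attained iff A is an arithmetic progression.
Enumerate sums a + a' for a ≤ a' (symmetric, so this suffices):
a = -5: -5+-5=-10, -5+-2=-7, -5+-1=-6, -5+1=-4, -5+5=0, -5+7=2, -5+9=4
a = -2: -2+-2=-4, -2+-1=-3, -2+1=-1, -2+5=3, -2+7=5, -2+9=7
a = -1: -1+-1=-2, -1+1=0, -1+5=4, -1+7=6, -1+9=8
a = 1: 1+1=2, 1+5=6, 1+7=8, 1+9=10
a = 5: 5+5=10, 5+7=12, 5+9=14
a = 7: 7+7=14, 7+9=16
a = 9: 9+9=18
Distinct sums: {-10, -7, -6, -4, -3, -2, -1, 0, 2, 3, 4, 5, 6, 7, 8, 10, 12, 14, 16, 18}
|A + A| = 20

|A + A| = 20


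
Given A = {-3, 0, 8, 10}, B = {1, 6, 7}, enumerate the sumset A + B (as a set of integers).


A + B = {a + b : a ∈ A, b ∈ B}.
Enumerate all |A|·|B| = 4·3 = 12 pairs (a, b) and collect distinct sums.
a = -3: -3+1=-2, -3+6=3, -3+7=4
a = 0: 0+1=1, 0+6=6, 0+7=7
a = 8: 8+1=9, 8+6=14, 8+7=15
a = 10: 10+1=11, 10+6=16, 10+7=17
Collecting distinct sums: A + B = {-2, 1, 3, 4, 6, 7, 9, 11, 14, 15, 16, 17}
|A + B| = 12

A + B = {-2, 1, 3, 4, 6, 7, 9, 11, 14, 15, 16, 17}


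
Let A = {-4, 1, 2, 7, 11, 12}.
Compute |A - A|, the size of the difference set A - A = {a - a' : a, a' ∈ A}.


A - A = {a - a' : a, a' ∈ A}; |A| = 6.
Bounds: 2|A|-1 ≤ |A - A| ≤ |A|² - |A| + 1, i.e. 11 ≤ |A - A| ≤ 31.
Note: 0 ∈ A - A always (from a - a). The set is symmetric: if d ∈ A - A then -d ∈ A - A.
Enumerate nonzero differences d = a - a' with a > a' (then include -d):
Positive differences: {1, 4, 5, 6, 9, 10, 11, 15, 16}
Full difference set: {0} ∪ (positive diffs) ∪ (negative diffs).
|A - A| = 1 + 2·9 = 19 (matches direct enumeration: 19).

|A - A| = 19


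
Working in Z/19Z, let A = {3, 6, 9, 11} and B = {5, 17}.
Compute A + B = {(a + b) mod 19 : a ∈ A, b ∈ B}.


Work in Z/19Z: reduce every sum a + b modulo 19.
Enumerate all 8 pairs:
a = 3: 3+5=8, 3+17=1
a = 6: 6+5=11, 6+17=4
a = 9: 9+5=14, 9+17=7
a = 11: 11+5=16, 11+17=9
Distinct residues collected: {1, 4, 7, 8, 9, 11, 14, 16}
|A + B| = 8 (out of 19 total residues).

A + B = {1, 4, 7, 8, 9, 11, 14, 16}


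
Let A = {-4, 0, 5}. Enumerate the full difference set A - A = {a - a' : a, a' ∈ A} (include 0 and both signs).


A - A = {a - a' : a, a' ∈ A}.
Compute a - a' for each ordered pair (a, a'):
a = -4: -4--4=0, -4-0=-4, -4-5=-9
a = 0: 0--4=4, 0-0=0, 0-5=-5
a = 5: 5--4=9, 5-0=5, 5-5=0
Collecting distinct values (and noting 0 appears from a-a):
A - A = {-9, -5, -4, 0, 4, 5, 9}
|A - A| = 7

A - A = {-9, -5, -4, 0, 4, 5, 9}


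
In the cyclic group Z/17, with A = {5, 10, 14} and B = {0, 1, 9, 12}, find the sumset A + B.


Work in Z/17Z: reduce every sum a + b modulo 17.
Enumerate all 12 pairs:
a = 5: 5+0=5, 5+1=6, 5+9=14, 5+12=0
a = 10: 10+0=10, 10+1=11, 10+9=2, 10+12=5
a = 14: 14+0=14, 14+1=15, 14+9=6, 14+12=9
Distinct residues collected: {0, 2, 5, 6, 9, 10, 11, 14, 15}
|A + B| = 9 (out of 17 total residues).

A + B = {0, 2, 5, 6, 9, 10, 11, 14, 15}


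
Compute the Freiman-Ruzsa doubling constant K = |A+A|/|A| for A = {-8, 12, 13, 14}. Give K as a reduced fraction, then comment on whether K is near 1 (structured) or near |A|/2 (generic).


|A| = 4.
Compute A + A by enumerating all 16 pairs.
A + A = {-16, 4, 5, 6, 24, 25, 26, 27, 28}, so |A + A| = 9.
K = |A + A| / |A| = 9/4 (already in lowest terms) ≈ 2.2500.
Reference: AP of size 4 gives K = 7/4 ≈ 1.7500; a fully generic set of size 4 gives K ≈ 2.5000.

|A| = 4, |A + A| = 9, K = 9/4.


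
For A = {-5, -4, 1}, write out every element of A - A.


A - A = {a - a' : a, a' ∈ A}.
Compute a - a' for each ordered pair (a, a'):
a = -5: -5--5=0, -5--4=-1, -5-1=-6
a = -4: -4--5=1, -4--4=0, -4-1=-5
a = 1: 1--5=6, 1--4=5, 1-1=0
Collecting distinct values (and noting 0 appears from a-a):
A - A = {-6, -5, -1, 0, 1, 5, 6}
|A - A| = 7

A - A = {-6, -5, -1, 0, 1, 5, 6}


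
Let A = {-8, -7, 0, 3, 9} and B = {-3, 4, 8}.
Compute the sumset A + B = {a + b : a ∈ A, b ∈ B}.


A + B = {a + b : a ∈ A, b ∈ B}.
Enumerate all |A|·|B| = 5·3 = 15 pairs (a, b) and collect distinct sums.
a = -8: -8+-3=-11, -8+4=-4, -8+8=0
a = -7: -7+-3=-10, -7+4=-3, -7+8=1
a = 0: 0+-3=-3, 0+4=4, 0+8=8
a = 3: 3+-3=0, 3+4=7, 3+8=11
a = 9: 9+-3=6, 9+4=13, 9+8=17
Collecting distinct sums: A + B = {-11, -10, -4, -3, 0, 1, 4, 6, 7, 8, 11, 13, 17}
|A + B| = 13

A + B = {-11, -10, -4, -3, 0, 1, 4, 6, 7, 8, 11, 13, 17}


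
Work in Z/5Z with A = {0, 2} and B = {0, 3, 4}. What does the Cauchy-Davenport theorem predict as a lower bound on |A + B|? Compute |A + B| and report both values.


Cauchy-Davenport: |A + B| ≥ min(p, |A| + |B| - 1) for A, B nonempty in Z/pZ.
|A| = 2, |B| = 3, p = 5.
CD lower bound = min(5, 2 + 3 - 1) = min(5, 4) = 4.
Compute A + B mod 5 directly:
a = 0: 0+0=0, 0+3=3, 0+4=4
a = 2: 2+0=2, 2+3=0, 2+4=1
A + B = {0, 1, 2, 3, 4}, so |A + B| = 5.
Verify: 5 ≥ 4? Yes ✓.

CD lower bound = 4, actual |A + B| = 5.


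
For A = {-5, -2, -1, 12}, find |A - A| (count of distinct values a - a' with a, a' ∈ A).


A - A = {a - a' : a, a' ∈ A}; |A| = 4.
Bounds: 2|A|-1 ≤ |A - A| ≤ |A|² - |A| + 1, i.e. 7 ≤ |A - A| ≤ 13.
Note: 0 ∈ A - A always (from a - a). The set is symmetric: if d ∈ A - A then -d ∈ A - A.
Enumerate nonzero differences d = a - a' with a > a' (then include -d):
Positive differences: {1, 3, 4, 13, 14, 17}
Full difference set: {0} ∪ (positive diffs) ∪ (negative diffs).
|A - A| = 1 + 2·6 = 13 (matches direct enumeration: 13).

|A - A| = 13


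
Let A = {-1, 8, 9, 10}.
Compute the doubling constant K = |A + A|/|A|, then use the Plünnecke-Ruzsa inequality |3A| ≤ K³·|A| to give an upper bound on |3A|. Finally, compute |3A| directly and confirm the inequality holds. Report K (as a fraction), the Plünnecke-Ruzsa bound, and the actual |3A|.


|A| = 4.
Step 1: Compute A + A by enumerating all 16 pairs.
A + A = {-2, 7, 8, 9, 16, 17, 18, 19, 20}, so |A + A| = 9.
Step 2: Doubling constant K = |A + A|/|A| = 9/4 = 9/4 ≈ 2.2500.
Step 3: Plünnecke-Ruzsa gives |3A| ≤ K³·|A| = (2.2500)³ · 4 ≈ 45.5625.
Step 4: Compute 3A = A + A + A directly by enumerating all triples (a,b,c) ∈ A³; |3A| = 16.
Step 5: Check 16 ≤ 45.5625? Yes ✓.

K = 9/4, Plünnecke-Ruzsa bound K³|A| ≈ 45.5625, |3A| = 16, inequality holds.


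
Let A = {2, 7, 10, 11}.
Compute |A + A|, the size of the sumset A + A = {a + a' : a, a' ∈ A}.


A + A = {a + a' : a, a' ∈ A}; |A| = 4.
General bounds: 2|A| - 1 ≤ |A + A| ≤ |A|(|A|+1)/2, i.e. 7 ≤ |A + A| ≤ 10.
Lower bound 2|A|-1 is attained iff A is an arithmetic progression.
Enumerate sums a + a' for a ≤ a' (symmetric, so this suffices):
a = 2: 2+2=4, 2+7=9, 2+10=12, 2+11=13
a = 7: 7+7=14, 7+10=17, 7+11=18
a = 10: 10+10=20, 10+11=21
a = 11: 11+11=22
Distinct sums: {4, 9, 12, 13, 14, 17, 18, 20, 21, 22}
|A + A| = 10

|A + A| = 10


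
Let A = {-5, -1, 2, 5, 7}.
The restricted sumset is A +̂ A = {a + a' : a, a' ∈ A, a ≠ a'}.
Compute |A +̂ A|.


Restricted sumset: A +̂ A = {a + a' : a ∈ A, a' ∈ A, a ≠ a'}.
Equivalently, take A + A and drop any sum 2a that is achievable ONLY as a + a for a ∈ A (i.e. sums representable only with equal summands).
Enumerate pairs (a, a') with a < a' (symmetric, so each unordered pair gives one sum; this covers all a ≠ a'):
  -5 + -1 = -6
  -5 + 2 = -3
  -5 + 5 = 0
  -5 + 7 = 2
  -1 + 2 = 1
  -1 + 5 = 4
  -1 + 7 = 6
  2 + 5 = 7
  2 + 7 = 9
  5 + 7 = 12
Collected distinct sums: {-6, -3, 0, 1, 2, 4, 6, 7, 9, 12}
|A +̂ A| = 10
(Reference bound: |A +̂ A| ≥ 2|A| - 3 for |A| ≥ 2, with |A| = 5 giving ≥ 7.)

|A +̂ A| = 10


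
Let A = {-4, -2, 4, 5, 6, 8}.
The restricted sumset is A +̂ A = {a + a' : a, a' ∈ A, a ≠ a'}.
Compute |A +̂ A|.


Restricted sumset: A +̂ A = {a + a' : a ∈ A, a' ∈ A, a ≠ a'}.
Equivalently, take A + A and drop any sum 2a that is achievable ONLY as a + a for a ∈ A (i.e. sums representable only with equal summands).
Enumerate pairs (a, a') with a < a' (symmetric, so each unordered pair gives one sum; this covers all a ≠ a'):
  -4 + -2 = -6
  -4 + 4 = 0
  -4 + 5 = 1
  -4 + 6 = 2
  -4 + 8 = 4
  -2 + 4 = 2
  -2 + 5 = 3
  -2 + 6 = 4
  -2 + 8 = 6
  4 + 5 = 9
  4 + 6 = 10
  4 + 8 = 12
  5 + 6 = 11
  5 + 8 = 13
  6 + 8 = 14
Collected distinct sums: {-6, 0, 1, 2, 3, 4, 6, 9, 10, 11, 12, 13, 14}
|A +̂ A| = 13
(Reference bound: |A +̂ A| ≥ 2|A| - 3 for |A| ≥ 2, with |A| = 6 giving ≥ 9.)

|A +̂ A| = 13


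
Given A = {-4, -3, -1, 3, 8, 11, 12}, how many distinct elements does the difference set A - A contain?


A - A = {a - a' : a, a' ∈ A}; |A| = 7.
Bounds: 2|A|-1 ≤ |A - A| ≤ |A|² - |A| + 1, i.e. 13 ≤ |A - A| ≤ 43.
Note: 0 ∈ A - A always (from a - a). The set is symmetric: if d ∈ A - A then -d ∈ A - A.
Enumerate nonzero differences d = a - a' with a > a' (then include -d):
Positive differences: {1, 2, 3, 4, 5, 6, 7, 8, 9, 11, 12, 13, 14, 15, 16}
Full difference set: {0} ∪ (positive diffs) ∪ (negative diffs).
|A - A| = 1 + 2·15 = 31 (matches direct enumeration: 31).

|A - A| = 31


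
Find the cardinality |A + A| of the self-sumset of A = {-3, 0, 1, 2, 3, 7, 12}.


A + A = {a + a' : a, a' ∈ A}; |A| = 7.
General bounds: 2|A| - 1 ≤ |A + A| ≤ |A|(|A|+1)/2, i.e. 13 ≤ |A + A| ≤ 28.
Lower bound 2|A|-1 is attained iff A is an arithmetic progression.
Enumerate sums a + a' for a ≤ a' (symmetric, so this suffices):
a = -3: -3+-3=-6, -3+0=-3, -3+1=-2, -3+2=-1, -3+3=0, -3+7=4, -3+12=9
a = 0: 0+0=0, 0+1=1, 0+2=2, 0+3=3, 0+7=7, 0+12=12
a = 1: 1+1=2, 1+2=3, 1+3=4, 1+7=8, 1+12=13
a = 2: 2+2=4, 2+3=5, 2+7=9, 2+12=14
a = 3: 3+3=6, 3+7=10, 3+12=15
a = 7: 7+7=14, 7+12=19
a = 12: 12+12=24
Distinct sums: {-6, -3, -2, -1, 0, 1, 2, 3, 4, 5, 6, 7, 8, 9, 10, 12, 13, 14, 15, 19, 24}
|A + A| = 21

|A + A| = 21


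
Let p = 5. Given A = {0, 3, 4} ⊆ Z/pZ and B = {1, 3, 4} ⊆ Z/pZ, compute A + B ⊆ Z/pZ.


Work in Z/5Z: reduce every sum a + b modulo 5.
Enumerate all 9 pairs:
a = 0: 0+1=1, 0+3=3, 0+4=4
a = 3: 3+1=4, 3+3=1, 3+4=2
a = 4: 4+1=0, 4+3=2, 4+4=3
Distinct residues collected: {0, 1, 2, 3, 4}
|A + B| = 5 (out of 5 total residues).

A + B = {0, 1, 2, 3, 4}


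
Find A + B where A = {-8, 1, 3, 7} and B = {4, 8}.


A + B = {a + b : a ∈ A, b ∈ B}.
Enumerate all |A|·|B| = 4·2 = 8 pairs (a, b) and collect distinct sums.
a = -8: -8+4=-4, -8+8=0
a = 1: 1+4=5, 1+8=9
a = 3: 3+4=7, 3+8=11
a = 7: 7+4=11, 7+8=15
Collecting distinct sums: A + B = {-4, 0, 5, 7, 9, 11, 15}
|A + B| = 7

A + B = {-4, 0, 5, 7, 9, 11, 15}


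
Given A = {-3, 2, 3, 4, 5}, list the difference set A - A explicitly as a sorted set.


A - A = {a - a' : a, a' ∈ A}.
Compute a - a' for each ordered pair (a, a'):
a = -3: -3--3=0, -3-2=-5, -3-3=-6, -3-4=-7, -3-5=-8
a = 2: 2--3=5, 2-2=0, 2-3=-1, 2-4=-2, 2-5=-3
a = 3: 3--3=6, 3-2=1, 3-3=0, 3-4=-1, 3-5=-2
a = 4: 4--3=7, 4-2=2, 4-3=1, 4-4=0, 4-5=-1
a = 5: 5--3=8, 5-2=3, 5-3=2, 5-4=1, 5-5=0
Collecting distinct values (and noting 0 appears from a-a):
A - A = {-8, -7, -6, -5, -3, -2, -1, 0, 1, 2, 3, 5, 6, 7, 8}
|A - A| = 15

A - A = {-8, -7, -6, -5, -3, -2, -1, 0, 1, 2, 3, 5, 6, 7, 8}


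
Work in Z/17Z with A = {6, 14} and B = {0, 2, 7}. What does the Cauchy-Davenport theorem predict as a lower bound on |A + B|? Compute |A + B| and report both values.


Cauchy-Davenport: |A + B| ≥ min(p, |A| + |B| - 1) for A, B nonempty in Z/pZ.
|A| = 2, |B| = 3, p = 17.
CD lower bound = min(17, 2 + 3 - 1) = min(17, 4) = 4.
Compute A + B mod 17 directly:
a = 6: 6+0=6, 6+2=8, 6+7=13
a = 14: 14+0=14, 14+2=16, 14+7=4
A + B = {4, 6, 8, 13, 14, 16}, so |A + B| = 6.
Verify: 6 ≥ 4? Yes ✓.

CD lower bound = 4, actual |A + B| = 6.


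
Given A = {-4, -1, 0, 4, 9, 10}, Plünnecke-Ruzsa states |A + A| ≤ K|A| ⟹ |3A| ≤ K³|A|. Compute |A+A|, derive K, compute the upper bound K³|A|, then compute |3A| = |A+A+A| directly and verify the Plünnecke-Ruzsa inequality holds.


|A| = 6.
Step 1: Compute A + A by enumerating all 36 pairs.
A + A = {-8, -5, -4, -2, -1, 0, 3, 4, 5, 6, 8, 9, 10, 13, 14, 18, 19, 20}, so |A + A| = 18.
Step 2: Doubling constant K = |A + A|/|A| = 18/6 = 18/6 ≈ 3.0000.
Step 3: Plünnecke-Ruzsa gives |3A| ≤ K³·|A| = (3.0000)³ · 6 ≈ 162.0000.
Step 4: Compute 3A = A + A + A directly by enumerating all triples (a,b,c) ∈ A³; |3A| = 36.
Step 5: Check 36 ≤ 162.0000? Yes ✓.

K = 18/6, Plünnecke-Ruzsa bound K³|A| ≈ 162.0000, |3A| = 36, inequality holds.


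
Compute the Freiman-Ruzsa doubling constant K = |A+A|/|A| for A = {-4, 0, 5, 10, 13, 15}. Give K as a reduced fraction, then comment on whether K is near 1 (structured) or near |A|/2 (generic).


|A| = 6.
Compute A + A by enumerating all 36 pairs.
A + A = {-8, -4, 0, 1, 5, 6, 9, 10, 11, 13, 15, 18, 20, 23, 25, 26, 28, 30}, so |A + A| = 18.
K = |A + A| / |A| = 18/6 = 3/1 ≈ 3.0000.
Reference: AP of size 6 gives K = 11/6 ≈ 1.8333; a fully generic set of size 6 gives K ≈ 3.5000.

|A| = 6, |A + A| = 18, K = 18/6 = 3/1.


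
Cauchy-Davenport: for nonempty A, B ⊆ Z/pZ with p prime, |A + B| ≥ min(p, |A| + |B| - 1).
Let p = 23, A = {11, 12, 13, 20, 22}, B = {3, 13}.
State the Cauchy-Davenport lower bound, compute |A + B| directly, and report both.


Cauchy-Davenport: |A + B| ≥ min(p, |A| + |B| - 1) for A, B nonempty in Z/pZ.
|A| = 5, |B| = 2, p = 23.
CD lower bound = min(23, 5 + 2 - 1) = min(23, 6) = 6.
Compute A + B mod 23 directly:
a = 11: 11+3=14, 11+13=1
a = 12: 12+3=15, 12+13=2
a = 13: 13+3=16, 13+13=3
a = 20: 20+3=0, 20+13=10
a = 22: 22+3=2, 22+13=12
A + B = {0, 1, 2, 3, 10, 12, 14, 15, 16}, so |A + B| = 9.
Verify: 9 ≥ 6? Yes ✓.

CD lower bound = 6, actual |A + B| = 9.


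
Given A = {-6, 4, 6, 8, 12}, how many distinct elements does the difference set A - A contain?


A - A = {a - a' : a, a' ∈ A}; |A| = 5.
Bounds: 2|A|-1 ≤ |A - A| ≤ |A|² - |A| + 1, i.e. 9 ≤ |A - A| ≤ 21.
Note: 0 ∈ A - A always (from a - a). The set is symmetric: if d ∈ A - A then -d ∈ A - A.
Enumerate nonzero differences d = a - a' with a > a' (then include -d):
Positive differences: {2, 4, 6, 8, 10, 12, 14, 18}
Full difference set: {0} ∪ (positive diffs) ∪ (negative diffs).
|A - A| = 1 + 2·8 = 17 (matches direct enumeration: 17).

|A - A| = 17


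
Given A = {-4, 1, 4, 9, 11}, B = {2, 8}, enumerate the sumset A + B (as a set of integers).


A + B = {a + b : a ∈ A, b ∈ B}.
Enumerate all |A|·|B| = 5·2 = 10 pairs (a, b) and collect distinct sums.
a = -4: -4+2=-2, -4+8=4
a = 1: 1+2=3, 1+8=9
a = 4: 4+2=6, 4+8=12
a = 9: 9+2=11, 9+8=17
a = 11: 11+2=13, 11+8=19
Collecting distinct sums: A + B = {-2, 3, 4, 6, 9, 11, 12, 13, 17, 19}
|A + B| = 10

A + B = {-2, 3, 4, 6, 9, 11, 12, 13, 17, 19}


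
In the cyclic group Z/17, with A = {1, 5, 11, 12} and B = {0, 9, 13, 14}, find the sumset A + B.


Work in Z/17Z: reduce every sum a + b modulo 17.
Enumerate all 16 pairs:
a = 1: 1+0=1, 1+9=10, 1+13=14, 1+14=15
a = 5: 5+0=5, 5+9=14, 5+13=1, 5+14=2
a = 11: 11+0=11, 11+9=3, 11+13=7, 11+14=8
a = 12: 12+0=12, 12+9=4, 12+13=8, 12+14=9
Distinct residues collected: {1, 2, 3, 4, 5, 7, 8, 9, 10, 11, 12, 14, 15}
|A + B| = 13 (out of 17 total residues).

A + B = {1, 2, 3, 4, 5, 7, 8, 9, 10, 11, 12, 14, 15}


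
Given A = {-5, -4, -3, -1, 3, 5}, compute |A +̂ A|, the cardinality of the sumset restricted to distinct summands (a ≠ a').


Restricted sumset: A +̂ A = {a + a' : a ∈ A, a' ∈ A, a ≠ a'}.
Equivalently, take A + A and drop any sum 2a that is achievable ONLY as a + a for a ∈ A (i.e. sums representable only with equal summands).
Enumerate pairs (a, a') with a < a' (symmetric, so each unordered pair gives one sum; this covers all a ≠ a'):
  -5 + -4 = -9
  -5 + -3 = -8
  -5 + -1 = -6
  -5 + 3 = -2
  -5 + 5 = 0
  -4 + -3 = -7
  -4 + -1 = -5
  -4 + 3 = -1
  -4 + 5 = 1
  -3 + -1 = -4
  -3 + 3 = 0
  -3 + 5 = 2
  -1 + 3 = 2
  -1 + 5 = 4
  3 + 5 = 8
Collected distinct sums: {-9, -8, -7, -6, -5, -4, -2, -1, 0, 1, 2, 4, 8}
|A +̂ A| = 13
(Reference bound: |A +̂ A| ≥ 2|A| - 3 for |A| ≥ 2, with |A| = 6 giving ≥ 9.)

|A +̂ A| = 13


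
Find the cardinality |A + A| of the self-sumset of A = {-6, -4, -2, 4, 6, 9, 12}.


A + A = {a + a' : a, a' ∈ A}; |A| = 7.
General bounds: 2|A| - 1 ≤ |A + A| ≤ |A|(|A|+1)/2, i.e. 13 ≤ |A + A| ≤ 28.
Lower bound 2|A|-1 is attained iff A is an arithmetic progression.
Enumerate sums a + a' for a ≤ a' (symmetric, so this suffices):
a = -6: -6+-6=-12, -6+-4=-10, -6+-2=-8, -6+4=-2, -6+6=0, -6+9=3, -6+12=6
a = -4: -4+-4=-8, -4+-2=-6, -4+4=0, -4+6=2, -4+9=5, -4+12=8
a = -2: -2+-2=-4, -2+4=2, -2+6=4, -2+9=7, -2+12=10
a = 4: 4+4=8, 4+6=10, 4+9=13, 4+12=16
a = 6: 6+6=12, 6+9=15, 6+12=18
a = 9: 9+9=18, 9+12=21
a = 12: 12+12=24
Distinct sums: {-12, -10, -8, -6, -4, -2, 0, 2, 3, 4, 5, 6, 7, 8, 10, 12, 13, 15, 16, 18, 21, 24}
|A + A| = 22

|A + A| = 22


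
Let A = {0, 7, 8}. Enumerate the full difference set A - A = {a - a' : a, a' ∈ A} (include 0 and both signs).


A - A = {a - a' : a, a' ∈ A}.
Compute a - a' for each ordered pair (a, a'):
a = 0: 0-0=0, 0-7=-7, 0-8=-8
a = 7: 7-0=7, 7-7=0, 7-8=-1
a = 8: 8-0=8, 8-7=1, 8-8=0
Collecting distinct values (and noting 0 appears from a-a):
A - A = {-8, -7, -1, 0, 1, 7, 8}
|A - A| = 7

A - A = {-8, -7, -1, 0, 1, 7, 8}


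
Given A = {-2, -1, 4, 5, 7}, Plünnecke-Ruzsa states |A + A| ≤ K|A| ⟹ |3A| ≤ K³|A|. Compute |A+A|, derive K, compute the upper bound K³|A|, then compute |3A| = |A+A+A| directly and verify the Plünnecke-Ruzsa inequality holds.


|A| = 5.
Step 1: Compute A + A by enumerating all 25 pairs.
A + A = {-4, -3, -2, 2, 3, 4, 5, 6, 8, 9, 10, 11, 12, 14}, so |A + A| = 14.
Step 2: Doubling constant K = |A + A|/|A| = 14/5 = 14/5 ≈ 2.8000.
Step 3: Plünnecke-Ruzsa gives |3A| ≤ K³·|A| = (2.8000)³ · 5 ≈ 109.7600.
Step 4: Compute 3A = A + A + A directly by enumerating all triples (a,b,c) ∈ A³; |3A| = 25.
Step 5: Check 25 ≤ 109.7600? Yes ✓.

K = 14/5, Plünnecke-Ruzsa bound K³|A| ≈ 109.7600, |3A| = 25, inequality holds.


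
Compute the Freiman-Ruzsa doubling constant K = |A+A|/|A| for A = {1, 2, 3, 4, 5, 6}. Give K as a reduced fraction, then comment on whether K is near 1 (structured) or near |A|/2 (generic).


|A| = 6.
Compute A + A by enumerating all 36 pairs.
A + A = {2, 3, 4, 5, 6, 7, 8, 9, 10, 11, 12}, so |A + A| = 11.
K = |A + A| / |A| = 11/6 (already in lowest terms) ≈ 1.8333.
Reference: AP of size 6 gives K = 11/6 ≈ 1.8333; a fully generic set of size 6 gives K ≈ 3.5000.

|A| = 6, |A + A| = 11, K = 11/6.


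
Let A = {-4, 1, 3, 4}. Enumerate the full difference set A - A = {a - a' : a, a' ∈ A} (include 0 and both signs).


A - A = {a - a' : a, a' ∈ A}.
Compute a - a' for each ordered pair (a, a'):
a = -4: -4--4=0, -4-1=-5, -4-3=-7, -4-4=-8
a = 1: 1--4=5, 1-1=0, 1-3=-2, 1-4=-3
a = 3: 3--4=7, 3-1=2, 3-3=0, 3-4=-1
a = 4: 4--4=8, 4-1=3, 4-3=1, 4-4=0
Collecting distinct values (and noting 0 appears from a-a):
A - A = {-8, -7, -5, -3, -2, -1, 0, 1, 2, 3, 5, 7, 8}
|A - A| = 13

A - A = {-8, -7, -5, -3, -2, -1, 0, 1, 2, 3, 5, 7, 8}


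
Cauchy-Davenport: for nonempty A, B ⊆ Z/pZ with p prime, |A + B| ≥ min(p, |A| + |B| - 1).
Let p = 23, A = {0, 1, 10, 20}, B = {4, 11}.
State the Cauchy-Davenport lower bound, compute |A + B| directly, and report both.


Cauchy-Davenport: |A + B| ≥ min(p, |A| + |B| - 1) for A, B nonempty in Z/pZ.
|A| = 4, |B| = 2, p = 23.
CD lower bound = min(23, 4 + 2 - 1) = min(23, 5) = 5.
Compute A + B mod 23 directly:
a = 0: 0+4=4, 0+11=11
a = 1: 1+4=5, 1+11=12
a = 10: 10+4=14, 10+11=21
a = 20: 20+4=1, 20+11=8
A + B = {1, 4, 5, 8, 11, 12, 14, 21}, so |A + B| = 8.
Verify: 8 ≥ 5? Yes ✓.

CD lower bound = 5, actual |A + B| = 8.


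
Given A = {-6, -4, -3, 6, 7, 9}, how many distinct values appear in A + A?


A + A = {a + a' : a, a' ∈ A}; |A| = 6.
General bounds: 2|A| - 1 ≤ |A + A| ≤ |A|(|A|+1)/2, i.e. 11 ≤ |A + A| ≤ 21.
Lower bound 2|A|-1 is attained iff A is an arithmetic progression.
Enumerate sums a + a' for a ≤ a' (symmetric, so this suffices):
a = -6: -6+-6=-12, -6+-4=-10, -6+-3=-9, -6+6=0, -6+7=1, -6+9=3
a = -4: -4+-4=-8, -4+-3=-7, -4+6=2, -4+7=3, -4+9=5
a = -3: -3+-3=-6, -3+6=3, -3+7=4, -3+9=6
a = 6: 6+6=12, 6+7=13, 6+9=15
a = 7: 7+7=14, 7+9=16
a = 9: 9+9=18
Distinct sums: {-12, -10, -9, -8, -7, -6, 0, 1, 2, 3, 4, 5, 6, 12, 13, 14, 15, 16, 18}
|A + A| = 19

|A + A| = 19


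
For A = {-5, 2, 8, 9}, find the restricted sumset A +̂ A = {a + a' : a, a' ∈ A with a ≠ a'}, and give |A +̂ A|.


Restricted sumset: A +̂ A = {a + a' : a ∈ A, a' ∈ A, a ≠ a'}.
Equivalently, take A + A and drop any sum 2a that is achievable ONLY as a + a for a ∈ A (i.e. sums representable only with equal summands).
Enumerate pairs (a, a') with a < a' (symmetric, so each unordered pair gives one sum; this covers all a ≠ a'):
  -5 + 2 = -3
  -5 + 8 = 3
  -5 + 9 = 4
  2 + 8 = 10
  2 + 9 = 11
  8 + 9 = 17
Collected distinct sums: {-3, 3, 4, 10, 11, 17}
|A +̂ A| = 6
(Reference bound: |A +̂ A| ≥ 2|A| - 3 for |A| ≥ 2, with |A| = 4 giving ≥ 5.)

|A +̂ A| = 6


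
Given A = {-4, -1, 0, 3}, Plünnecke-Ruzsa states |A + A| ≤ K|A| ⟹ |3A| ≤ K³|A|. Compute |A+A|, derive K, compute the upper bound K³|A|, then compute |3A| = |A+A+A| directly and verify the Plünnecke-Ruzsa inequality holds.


|A| = 4.
Step 1: Compute A + A by enumerating all 16 pairs.
A + A = {-8, -5, -4, -2, -1, 0, 2, 3, 6}, so |A + A| = 9.
Step 2: Doubling constant K = |A + A|/|A| = 9/4 = 9/4 ≈ 2.2500.
Step 3: Plünnecke-Ruzsa gives |3A| ≤ K³·|A| = (2.2500)³ · 4 ≈ 45.5625.
Step 4: Compute 3A = A + A + A directly by enumerating all triples (a,b,c) ∈ A³; |3A| = 16.
Step 5: Check 16 ≤ 45.5625? Yes ✓.

K = 9/4, Plünnecke-Ruzsa bound K³|A| ≈ 45.5625, |3A| = 16, inequality holds.


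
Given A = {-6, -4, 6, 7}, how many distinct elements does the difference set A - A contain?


A - A = {a - a' : a, a' ∈ A}; |A| = 4.
Bounds: 2|A|-1 ≤ |A - A| ≤ |A|² - |A| + 1, i.e. 7 ≤ |A - A| ≤ 13.
Note: 0 ∈ A - A always (from a - a). The set is symmetric: if d ∈ A - A then -d ∈ A - A.
Enumerate nonzero differences d = a - a' with a > a' (then include -d):
Positive differences: {1, 2, 10, 11, 12, 13}
Full difference set: {0} ∪ (positive diffs) ∪ (negative diffs).
|A - A| = 1 + 2·6 = 13 (matches direct enumeration: 13).

|A - A| = 13


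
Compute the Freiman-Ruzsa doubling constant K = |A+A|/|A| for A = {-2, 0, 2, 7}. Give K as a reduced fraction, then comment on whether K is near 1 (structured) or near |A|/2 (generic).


|A| = 4.
Compute A + A by enumerating all 16 pairs.
A + A = {-4, -2, 0, 2, 4, 5, 7, 9, 14}, so |A + A| = 9.
K = |A + A| / |A| = 9/4 (already in lowest terms) ≈ 2.2500.
Reference: AP of size 4 gives K = 7/4 ≈ 1.7500; a fully generic set of size 4 gives K ≈ 2.5000.

|A| = 4, |A + A| = 9, K = 9/4.


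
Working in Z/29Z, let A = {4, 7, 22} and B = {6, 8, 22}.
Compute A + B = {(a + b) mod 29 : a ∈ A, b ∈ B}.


Work in Z/29Z: reduce every sum a + b modulo 29.
Enumerate all 9 pairs:
a = 4: 4+6=10, 4+8=12, 4+22=26
a = 7: 7+6=13, 7+8=15, 7+22=0
a = 22: 22+6=28, 22+8=1, 22+22=15
Distinct residues collected: {0, 1, 10, 12, 13, 15, 26, 28}
|A + B| = 8 (out of 29 total residues).

A + B = {0, 1, 10, 12, 13, 15, 26, 28}


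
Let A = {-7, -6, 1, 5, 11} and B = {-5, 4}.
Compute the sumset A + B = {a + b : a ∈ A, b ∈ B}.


A + B = {a + b : a ∈ A, b ∈ B}.
Enumerate all |A|·|B| = 5·2 = 10 pairs (a, b) and collect distinct sums.
a = -7: -7+-5=-12, -7+4=-3
a = -6: -6+-5=-11, -6+4=-2
a = 1: 1+-5=-4, 1+4=5
a = 5: 5+-5=0, 5+4=9
a = 11: 11+-5=6, 11+4=15
Collecting distinct sums: A + B = {-12, -11, -4, -3, -2, 0, 5, 6, 9, 15}
|A + B| = 10

A + B = {-12, -11, -4, -3, -2, 0, 5, 6, 9, 15}


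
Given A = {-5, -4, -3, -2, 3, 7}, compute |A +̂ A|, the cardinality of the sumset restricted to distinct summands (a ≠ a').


Restricted sumset: A +̂ A = {a + a' : a ∈ A, a' ∈ A, a ≠ a'}.
Equivalently, take A + A and drop any sum 2a that is achievable ONLY as a + a for a ∈ A (i.e. sums representable only with equal summands).
Enumerate pairs (a, a') with a < a' (symmetric, so each unordered pair gives one sum; this covers all a ≠ a'):
  -5 + -4 = -9
  -5 + -3 = -8
  -5 + -2 = -7
  -5 + 3 = -2
  -5 + 7 = 2
  -4 + -3 = -7
  -4 + -2 = -6
  -4 + 3 = -1
  -4 + 7 = 3
  -3 + -2 = -5
  -3 + 3 = 0
  -3 + 7 = 4
  -2 + 3 = 1
  -2 + 7 = 5
  3 + 7 = 10
Collected distinct sums: {-9, -8, -7, -6, -5, -2, -1, 0, 1, 2, 3, 4, 5, 10}
|A +̂ A| = 14
(Reference bound: |A +̂ A| ≥ 2|A| - 3 for |A| ≥ 2, with |A| = 6 giving ≥ 9.)

|A +̂ A| = 14


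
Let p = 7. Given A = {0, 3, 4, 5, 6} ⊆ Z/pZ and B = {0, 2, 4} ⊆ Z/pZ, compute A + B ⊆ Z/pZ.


Work in Z/7Z: reduce every sum a + b modulo 7.
Enumerate all 15 pairs:
a = 0: 0+0=0, 0+2=2, 0+4=4
a = 3: 3+0=3, 3+2=5, 3+4=0
a = 4: 4+0=4, 4+2=6, 4+4=1
a = 5: 5+0=5, 5+2=0, 5+4=2
a = 6: 6+0=6, 6+2=1, 6+4=3
Distinct residues collected: {0, 1, 2, 3, 4, 5, 6}
|A + B| = 7 (out of 7 total residues).

A + B = {0, 1, 2, 3, 4, 5, 6}


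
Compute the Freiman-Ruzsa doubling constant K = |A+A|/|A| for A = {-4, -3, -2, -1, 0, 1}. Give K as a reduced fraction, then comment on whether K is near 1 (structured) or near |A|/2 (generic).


|A| = 6.
Compute A + A by enumerating all 36 pairs.
A + A = {-8, -7, -6, -5, -4, -3, -2, -1, 0, 1, 2}, so |A + A| = 11.
K = |A + A| / |A| = 11/6 (already in lowest terms) ≈ 1.8333.
Reference: AP of size 6 gives K = 11/6 ≈ 1.8333; a fully generic set of size 6 gives K ≈ 3.5000.

|A| = 6, |A + A| = 11, K = 11/6.


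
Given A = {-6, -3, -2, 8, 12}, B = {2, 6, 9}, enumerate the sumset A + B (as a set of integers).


A + B = {a + b : a ∈ A, b ∈ B}.
Enumerate all |A|·|B| = 5·3 = 15 pairs (a, b) and collect distinct sums.
a = -6: -6+2=-4, -6+6=0, -6+9=3
a = -3: -3+2=-1, -3+6=3, -3+9=6
a = -2: -2+2=0, -2+6=4, -2+9=7
a = 8: 8+2=10, 8+6=14, 8+9=17
a = 12: 12+2=14, 12+6=18, 12+9=21
Collecting distinct sums: A + B = {-4, -1, 0, 3, 4, 6, 7, 10, 14, 17, 18, 21}
|A + B| = 12

A + B = {-4, -1, 0, 3, 4, 6, 7, 10, 14, 17, 18, 21}


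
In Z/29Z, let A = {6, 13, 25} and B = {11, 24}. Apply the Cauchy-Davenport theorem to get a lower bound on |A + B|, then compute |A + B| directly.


Cauchy-Davenport: |A + B| ≥ min(p, |A| + |B| - 1) for A, B nonempty in Z/pZ.
|A| = 3, |B| = 2, p = 29.
CD lower bound = min(29, 3 + 2 - 1) = min(29, 4) = 4.
Compute A + B mod 29 directly:
a = 6: 6+11=17, 6+24=1
a = 13: 13+11=24, 13+24=8
a = 25: 25+11=7, 25+24=20
A + B = {1, 7, 8, 17, 20, 24}, so |A + B| = 6.
Verify: 6 ≥ 4? Yes ✓.

CD lower bound = 4, actual |A + B| = 6.


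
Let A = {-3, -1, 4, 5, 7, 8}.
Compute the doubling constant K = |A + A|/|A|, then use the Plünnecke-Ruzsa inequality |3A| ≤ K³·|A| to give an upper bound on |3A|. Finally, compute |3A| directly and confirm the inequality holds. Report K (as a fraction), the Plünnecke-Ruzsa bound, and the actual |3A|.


|A| = 6.
Step 1: Compute A + A by enumerating all 36 pairs.
A + A = {-6, -4, -2, 1, 2, 3, 4, 5, 6, 7, 8, 9, 10, 11, 12, 13, 14, 15, 16}, so |A + A| = 19.
Step 2: Doubling constant K = |A + A|/|A| = 19/6 = 19/6 ≈ 3.1667.
Step 3: Plünnecke-Ruzsa gives |3A| ≤ K³·|A| = (3.1667)³ · 6 ≈ 190.5278.
Step 4: Compute 3A = A + A + A directly by enumerating all triples (a,b,c) ∈ A³; |3A| = 31.
Step 5: Check 31 ≤ 190.5278? Yes ✓.

K = 19/6, Plünnecke-Ruzsa bound K³|A| ≈ 190.5278, |3A| = 31, inequality holds.


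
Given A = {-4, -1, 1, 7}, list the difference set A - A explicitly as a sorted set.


A - A = {a - a' : a, a' ∈ A}.
Compute a - a' for each ordered pair (a, a'):
a = -4: -4--4=0, -4--1=-3, -4-1=-5, -4-7=-11
a = -1: -1--4=3, -1--1=0, -1-1=-2, -1-7=-8
a = 1: 1--4=5, 1--1=2, 1-1=0, 1-7=-6
a = 7: 7--4=11, 7--1=8, 7-1=6, 7-7=0
Collecting distinct values (and noting 0 appears from a-a):
A - A = {-11, -8, -6, -5, -3, -2, 0, 2, 3, 5, 6, 8, 11}
|A - A| = 13

A - A = {-11, -8, -6, -5, -3, -2, 0, 2, 3, 5, 6, 8, 11}


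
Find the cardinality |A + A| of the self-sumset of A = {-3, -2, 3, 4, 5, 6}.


A + A = {a + a' : a, a' ∈ A}; |A| = 6.
General bounds: 2|A| - 1 ≤ |A + A| ≤ |A|(|A|+1)/2, i.e. 11 ≤ |A + A| ≤ 21.
Lower bound 2|A|-1 is attained iff A is an arithmetic progression.
Enumerate sums a + a' for a ≤ a' (symmetric, so this suffices):
a = -3: -3+-3=-6, -3+-2=-5, -3+3=0, -3+4=1, -3+5=2, -3+6=3
a = -2: -2+-2=-4, -2+3=1, -2+4=2, -2+5=3, -2+6=4
a = 3: 3+3=6, 3+4=7, 3+5=8, 3+6=9
a = 4: 4+4=8, 4+5=9, 4+6=10
a = 5: 5+5=10, 5+6=11
a = 6: 6+6=12
Distinct sums: {-6, -5, -4, 0, 1, 2, 3, 4, 6, 7, 8, 9, 10, 11, 12}
|A + A| = 15

|A + A| = 15


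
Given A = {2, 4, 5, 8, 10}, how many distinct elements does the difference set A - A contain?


A - A = {a - a' : a, a' ∈ A}; |A| = 5.
Bounds: 2|A|-1 ≤ |A - A| ≤ |A|² - |A| + 1, i.e. 9 ≤ |A - A| ≤ 21.
Note: 0 ∈ A - A always (from a - a). The set is symmetric: if d ∈ A - A then -d ∈ A - A.
Enumerate nonzero differences d = a - a' with a > a' (then include -d):
Positive differences: {1, 2, 3, 4, 5, 6, 8}
Full difference set: {0} ∪ (positive diffs) ∪ (negative diffs).
|A - A| = 1 + 2·7 = 15 (matches direct enumeration: 15).

|A - A| = 15


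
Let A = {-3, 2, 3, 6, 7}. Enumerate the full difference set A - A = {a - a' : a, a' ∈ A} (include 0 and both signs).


A - A = {a - a' : a, a' ∈ A}.
Compute a - a' for each ordered pair (a, a'):
a = -3: -3--3=0, -3-2=-5, -3-3=-6, -3-6=-9, -3-7=-10
a = 2: 2--3=5, 2-2=0, 2-3=-1, 2-6=-4, 2-7=-5
a = 3: 3--3=6, 3-2=1, 3-3=0, 3-6=-3, 3-7=-4
a = 6: 6--3=9, 6-2=4, 6-3=3, 6-6=0, 6-7=-1
a = 7: 7--3=10, 7-2=5, 7-3=4, 7-6=1, 7-7=0
Collecting distinct values (and noting 0 appears from a-a):
A - A = {-10, -9, -6, -5, -4, -3, -1, 0, 1, 3, 4, 5, 6, 9, 10}
|A - A| = 15

A - A = {-10, -9, -6, -5, -4, -3, -1, 0, 1, 3, 4, 5, 6, 9, 10}


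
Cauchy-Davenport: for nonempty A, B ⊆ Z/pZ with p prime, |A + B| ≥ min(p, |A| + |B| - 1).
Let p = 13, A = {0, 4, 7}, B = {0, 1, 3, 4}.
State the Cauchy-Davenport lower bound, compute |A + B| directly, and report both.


Cauchy-Davenport: |A + B| ≥ min(p, |A| + |B| - 1) for A, B nonempty in Z/pZ.
|A| = 3, |B| = 4, p = 13.
CD lower bound = min(13, 3 + 4 - 1) = min(13, 6) = 6.
Compute A + B mod 13 directly:
a = 0: 0+0=0, 0+1=1, 0+3=3, 0+4=4
a = 4: 4+0=4, 4+1=5, 4+3=7, 4+4=8
a = 7: 7+0=7, 7+1=8, 7+3=10, 7+4=11
A + B = {0, 1, 3, 4, 5, 7, 8, 10, 11}, so |A + B| = 9.
Verify: 9 ≥ 6? Yes ✓.

CD lower bound = 6, actual |A + B| = 9.
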